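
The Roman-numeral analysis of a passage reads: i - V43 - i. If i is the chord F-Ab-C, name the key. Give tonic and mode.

i is given as F-Ab-C — a minor triad with root F.
If F is scale degree 1 and the mode makes that degree carry a minor triad, the tonic is F and the mode is minor.

F minor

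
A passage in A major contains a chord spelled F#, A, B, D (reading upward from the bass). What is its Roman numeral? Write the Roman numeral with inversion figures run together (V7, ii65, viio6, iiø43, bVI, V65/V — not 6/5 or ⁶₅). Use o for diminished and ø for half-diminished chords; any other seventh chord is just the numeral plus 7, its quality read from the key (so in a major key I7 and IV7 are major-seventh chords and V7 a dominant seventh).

The pitches B-D-F#-A form a minor seventh chord rooted on B.
B is scale degree 2 in A major, and a minor seventh chord on that degree is written ii7.
With F# in the bass the chord is in second inversion, so the figured bass is 43.

ii43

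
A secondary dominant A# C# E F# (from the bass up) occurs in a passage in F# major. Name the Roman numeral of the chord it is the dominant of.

IV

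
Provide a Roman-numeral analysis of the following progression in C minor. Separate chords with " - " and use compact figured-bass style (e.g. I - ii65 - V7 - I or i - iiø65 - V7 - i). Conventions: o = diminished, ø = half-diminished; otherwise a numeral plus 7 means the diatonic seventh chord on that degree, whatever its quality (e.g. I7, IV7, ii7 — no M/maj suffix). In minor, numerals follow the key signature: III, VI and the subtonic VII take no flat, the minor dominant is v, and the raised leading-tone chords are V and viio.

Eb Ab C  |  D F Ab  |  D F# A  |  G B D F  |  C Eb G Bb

VI64 - iio - V/V - V7 - i7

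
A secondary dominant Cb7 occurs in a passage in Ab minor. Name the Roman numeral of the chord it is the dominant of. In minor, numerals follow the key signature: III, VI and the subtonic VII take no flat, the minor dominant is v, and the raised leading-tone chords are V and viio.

VI

The chord is a dominant seventh chord on Cb.
A dominant resolves down a perfect fifth: Cb → Fb. In Ab minor, Fb is scale degree 6, i.e. VI.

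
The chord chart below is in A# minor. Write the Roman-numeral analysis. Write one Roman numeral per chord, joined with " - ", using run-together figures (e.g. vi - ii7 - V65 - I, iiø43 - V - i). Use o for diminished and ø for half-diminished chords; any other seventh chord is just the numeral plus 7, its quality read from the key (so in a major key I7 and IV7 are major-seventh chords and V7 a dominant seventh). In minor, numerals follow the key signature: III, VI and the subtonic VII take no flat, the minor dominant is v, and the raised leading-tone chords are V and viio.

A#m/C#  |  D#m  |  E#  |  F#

i6 - iv - V - VI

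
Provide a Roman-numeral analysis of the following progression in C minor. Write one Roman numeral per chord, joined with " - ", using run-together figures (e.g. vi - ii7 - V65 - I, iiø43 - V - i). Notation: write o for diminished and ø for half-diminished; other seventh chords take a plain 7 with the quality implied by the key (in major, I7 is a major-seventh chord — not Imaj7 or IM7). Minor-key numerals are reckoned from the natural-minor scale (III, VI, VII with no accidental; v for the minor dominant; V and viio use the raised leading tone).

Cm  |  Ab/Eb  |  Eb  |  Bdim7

i - VI64 - III - viio7

Cm: root C is the tonic; minor triad there is i.
Ab/Eb: major triad on Ab = scale degree 6 → VI64.
Eb: root Eb is the mediant; major triad there is III.
Bdim7: root B is the leading tone; fully diminished seventh chord there is viio7.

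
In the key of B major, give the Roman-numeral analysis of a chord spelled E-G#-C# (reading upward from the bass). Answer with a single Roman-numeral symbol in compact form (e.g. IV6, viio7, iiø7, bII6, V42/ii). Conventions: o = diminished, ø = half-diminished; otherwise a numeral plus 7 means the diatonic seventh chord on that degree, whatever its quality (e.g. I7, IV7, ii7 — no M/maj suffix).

ii6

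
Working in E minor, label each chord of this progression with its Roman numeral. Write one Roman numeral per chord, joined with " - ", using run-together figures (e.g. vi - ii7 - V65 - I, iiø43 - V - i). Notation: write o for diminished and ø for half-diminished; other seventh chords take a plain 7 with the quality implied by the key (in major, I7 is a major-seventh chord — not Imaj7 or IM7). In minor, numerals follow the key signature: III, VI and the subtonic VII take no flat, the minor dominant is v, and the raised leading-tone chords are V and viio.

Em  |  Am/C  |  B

i - iv6 - V

Em: minor triad on E = scale degree 1 → i.
Am/C: root A is the subdominant; minor triad there is iv6.
B has root B, degree 5 in E minor, so V.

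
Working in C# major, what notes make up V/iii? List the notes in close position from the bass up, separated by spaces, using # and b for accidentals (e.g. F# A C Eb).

B# D## F##

The slash means an applied dominant: we want the dominant of iii. In C# major, iii is E# minor, and its dominant is built on B#.
Building a major triad on B# gives B#-D##-F##.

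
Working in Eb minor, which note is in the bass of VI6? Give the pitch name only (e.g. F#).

Eb

VI in Eb minor has root Cb; the chord is Cb-Eb-Gb.
The figure 6 means first inversion — the third is in the bass.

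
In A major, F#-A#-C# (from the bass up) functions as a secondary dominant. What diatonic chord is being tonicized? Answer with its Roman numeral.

ii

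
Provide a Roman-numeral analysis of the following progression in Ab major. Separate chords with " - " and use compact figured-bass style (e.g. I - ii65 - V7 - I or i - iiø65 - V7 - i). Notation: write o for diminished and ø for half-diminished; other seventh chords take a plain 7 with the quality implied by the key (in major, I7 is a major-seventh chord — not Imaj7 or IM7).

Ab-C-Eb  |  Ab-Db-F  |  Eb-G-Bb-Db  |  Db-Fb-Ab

Ab-C-Eb: major triad on Ab = scale degree 1 → I.
Ab-Db-F: major triad on Db = scale degree 4 → IV64.
Eb-G-Bb-Db has root Eb, degree 5 in Ab major, so V7.
Db-Fb-Ab: minor triad on Db — chromatic; iv (borrowed from the parallel minor).

I - IV64 - V7 - iv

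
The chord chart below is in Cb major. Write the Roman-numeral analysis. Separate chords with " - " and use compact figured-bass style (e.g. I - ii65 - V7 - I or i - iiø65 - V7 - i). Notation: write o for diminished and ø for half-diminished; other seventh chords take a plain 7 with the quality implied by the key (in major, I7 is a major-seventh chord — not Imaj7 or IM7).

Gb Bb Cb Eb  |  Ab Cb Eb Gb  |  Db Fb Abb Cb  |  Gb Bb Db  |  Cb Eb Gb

I43 - vi7 - iiø7 - V - I

Gb-Bb-Cb-Eb: root Cb is the tonic; major seventh chord there is I43.
Ab-Cb-Eb-Gb: root Ab is the submediant; minor seventh chord there is vi7.
Db-Fb-Abb-Cb is non-diatonic — iiø7, a mixture chord from Cb minor.
Gb-Bb-Db: major triad on Gb = scale degree 5 → V.
Cb-Eb-Gb: root Cb is the tonic; major triad there is I.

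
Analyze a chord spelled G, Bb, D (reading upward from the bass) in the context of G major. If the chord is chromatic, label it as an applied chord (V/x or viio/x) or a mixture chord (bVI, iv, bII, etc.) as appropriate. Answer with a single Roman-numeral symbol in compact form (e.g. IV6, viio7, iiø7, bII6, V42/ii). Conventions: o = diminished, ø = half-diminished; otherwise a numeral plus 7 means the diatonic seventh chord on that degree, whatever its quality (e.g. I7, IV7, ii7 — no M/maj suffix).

Stacked in thirds the chord is G-Bb-D: a minor triad on G.
G is the first degree of G major. This is the minor tonic, borrowed from the parallel minor.

i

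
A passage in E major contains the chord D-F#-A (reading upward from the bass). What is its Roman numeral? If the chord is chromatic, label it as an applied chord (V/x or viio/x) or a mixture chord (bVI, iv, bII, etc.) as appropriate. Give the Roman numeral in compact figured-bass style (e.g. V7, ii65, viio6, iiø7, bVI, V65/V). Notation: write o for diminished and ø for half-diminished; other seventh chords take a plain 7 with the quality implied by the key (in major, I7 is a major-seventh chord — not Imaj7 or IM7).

The pitches D-F#-A form a major triad rooted on D.
D is the lowered seventh degree of E major (diatonic 7 would be D#). This is a major triad on the lowered seventh degree (the subtonic), borrowed from the parallel minor.

bVII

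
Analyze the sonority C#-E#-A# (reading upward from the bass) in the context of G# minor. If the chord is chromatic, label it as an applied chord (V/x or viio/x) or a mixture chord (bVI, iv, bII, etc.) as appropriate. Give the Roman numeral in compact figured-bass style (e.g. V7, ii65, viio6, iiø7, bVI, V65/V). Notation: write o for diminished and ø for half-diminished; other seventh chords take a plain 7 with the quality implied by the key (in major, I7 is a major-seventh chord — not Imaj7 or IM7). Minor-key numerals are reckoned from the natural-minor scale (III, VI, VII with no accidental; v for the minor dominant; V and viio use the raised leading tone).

ii6

Stacked in thirds the chord is A#-C#-E#: a minor triad on A#.
A# is the second degree of G# minor. This is the minor supertonic, borrowed from the parallel major (the Dorian ii).
With C# in the bass the chord is in first inversion, so the figured bass is 6.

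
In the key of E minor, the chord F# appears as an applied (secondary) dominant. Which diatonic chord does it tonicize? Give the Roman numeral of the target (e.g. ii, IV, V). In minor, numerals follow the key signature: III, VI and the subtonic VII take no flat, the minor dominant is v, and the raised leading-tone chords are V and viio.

V

The chord is a major triad on F#.
A dominant resolves down a perfect fifth: F# → B. In E minor, B is scale degree 5, i.e. V.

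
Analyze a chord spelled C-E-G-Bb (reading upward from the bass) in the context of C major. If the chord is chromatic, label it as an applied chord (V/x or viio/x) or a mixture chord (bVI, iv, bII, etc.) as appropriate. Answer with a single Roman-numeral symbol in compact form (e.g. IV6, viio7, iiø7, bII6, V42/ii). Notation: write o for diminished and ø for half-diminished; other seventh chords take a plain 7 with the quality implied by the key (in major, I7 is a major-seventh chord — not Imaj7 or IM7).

The pitches C-E-G-Bb form a dominant seventh chord rooted on C.
C is not a diatonic chord root with this quality in C major, but it lies a perfect fifth above F (IV), so the chord functions as an applied dominant of IV.

V7/IV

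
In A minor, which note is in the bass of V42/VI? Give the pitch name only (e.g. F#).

The applied chord V42/VI is rooted on C: C-E-G-Bb.
The figure 42 means third inversion — the seventh is in the bass.

Bb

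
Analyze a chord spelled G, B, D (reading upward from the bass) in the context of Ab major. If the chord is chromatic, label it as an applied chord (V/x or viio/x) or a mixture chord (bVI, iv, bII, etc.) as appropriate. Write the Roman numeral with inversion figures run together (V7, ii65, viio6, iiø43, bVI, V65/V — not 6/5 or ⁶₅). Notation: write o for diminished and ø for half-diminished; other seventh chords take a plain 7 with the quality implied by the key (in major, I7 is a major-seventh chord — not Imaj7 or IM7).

V/iii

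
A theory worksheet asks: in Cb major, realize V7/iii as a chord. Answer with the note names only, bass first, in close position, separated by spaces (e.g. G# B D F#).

Bb D F Ab

The slash means an applied dominant: we want the dominant of iii. In Cb major, iii is Eb minor, and its dominant is built on Bb.
Building a dominant seventh chord on Bb gives Bb-D-F-Ab.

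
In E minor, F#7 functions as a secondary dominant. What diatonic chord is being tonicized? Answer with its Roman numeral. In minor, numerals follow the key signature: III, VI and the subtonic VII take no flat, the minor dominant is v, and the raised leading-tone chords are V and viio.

V

The chord is a dominant seventh chord on F#.
A dominant resolves down a perfect fifth: F# → B. In E minor, B is scale degree 5, i.e. V.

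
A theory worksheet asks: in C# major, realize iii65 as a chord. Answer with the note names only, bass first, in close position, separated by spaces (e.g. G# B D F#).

G# B# D# E#

In C# major, scale degree 3 is E#, and the diatonic chord built there is a minor seventh chord.
Stacking thirds from E# gives E#-G#-B#-D#.
With the 65 figure the chord is in first inversion; from the bass G# upward in close position it reads G#-B#-D#-E#.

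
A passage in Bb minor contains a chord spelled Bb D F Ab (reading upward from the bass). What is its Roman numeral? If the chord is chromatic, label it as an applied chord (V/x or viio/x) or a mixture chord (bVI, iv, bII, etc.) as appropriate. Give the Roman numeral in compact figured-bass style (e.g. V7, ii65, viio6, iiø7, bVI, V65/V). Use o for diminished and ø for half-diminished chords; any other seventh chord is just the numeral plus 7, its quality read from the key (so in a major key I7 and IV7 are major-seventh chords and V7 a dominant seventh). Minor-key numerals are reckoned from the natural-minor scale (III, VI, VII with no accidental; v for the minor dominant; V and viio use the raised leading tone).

V7/iv

The pitches Bb-D-F-Ab form a dominant seventh chord rooted on Bb.
Bb is not a diatonic chord root with this quality in Bb minor, but it lies a perfect fifth above Eb (iv), so the chord functions as an applied dominant of iv.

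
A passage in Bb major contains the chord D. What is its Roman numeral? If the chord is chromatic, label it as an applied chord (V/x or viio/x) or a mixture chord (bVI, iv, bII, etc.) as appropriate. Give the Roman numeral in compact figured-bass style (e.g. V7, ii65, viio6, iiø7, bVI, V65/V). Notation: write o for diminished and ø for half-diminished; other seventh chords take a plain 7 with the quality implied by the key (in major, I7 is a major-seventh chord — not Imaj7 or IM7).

V/vi

The pitches D-F#-A form a major triad rooted on D.
D is not a diatonic chord root with this quality in Bb major, but it lies a perfect fifth above G (vi), so the chord functions as an applied dominant of vi.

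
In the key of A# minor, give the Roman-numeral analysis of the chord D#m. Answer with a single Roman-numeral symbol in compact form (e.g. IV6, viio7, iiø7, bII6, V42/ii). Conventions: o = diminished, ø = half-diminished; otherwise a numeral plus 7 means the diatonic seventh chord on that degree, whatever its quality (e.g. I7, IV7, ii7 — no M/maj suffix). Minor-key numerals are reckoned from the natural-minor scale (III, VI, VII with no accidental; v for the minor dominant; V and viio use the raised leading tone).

iv

Stacked in thirds the chord is D#-F#-A#: a minor triad on D#.
In A# minor, D# is the subdominant; the diatonic minor triad there is iv.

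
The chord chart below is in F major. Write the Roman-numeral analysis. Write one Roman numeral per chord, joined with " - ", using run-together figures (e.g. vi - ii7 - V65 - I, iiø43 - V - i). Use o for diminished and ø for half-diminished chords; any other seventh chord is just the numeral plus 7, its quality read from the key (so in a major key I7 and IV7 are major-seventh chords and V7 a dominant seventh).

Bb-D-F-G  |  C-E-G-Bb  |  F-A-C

ii65 - V7 - I

Bb-D-F-G: root G is the supertonic; minor seventh chord there is ii65.
C-E-G-Bb has root C, degree 5 in F major, so V7.
F-A-C has root F, degree 1 in F major, so I.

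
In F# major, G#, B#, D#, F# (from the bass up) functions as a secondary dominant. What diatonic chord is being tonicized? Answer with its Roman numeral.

The chord is a dominant seventh chord on G#.
A dominant resolves down a perfect fifth: G# → C#. In F# major, C# is scale degree 5, i.e. V.

V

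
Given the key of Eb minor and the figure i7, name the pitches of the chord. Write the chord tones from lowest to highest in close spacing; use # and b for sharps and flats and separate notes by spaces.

Eb Gb Bb Db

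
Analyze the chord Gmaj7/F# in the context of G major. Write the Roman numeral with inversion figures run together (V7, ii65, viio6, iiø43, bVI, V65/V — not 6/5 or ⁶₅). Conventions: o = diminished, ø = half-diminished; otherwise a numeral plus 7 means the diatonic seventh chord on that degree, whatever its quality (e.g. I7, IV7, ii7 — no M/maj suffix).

I42

Stacked in thirds the chord is G-B-D-F#: a major seventh chord on G.
G is scale degree 1 in G major, and a major seventh chord on that degree is written I7.
With F# in the bass the chord is in third inversion, so the figured bass is 42.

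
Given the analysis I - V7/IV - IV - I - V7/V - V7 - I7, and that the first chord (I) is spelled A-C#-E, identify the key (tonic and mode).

A major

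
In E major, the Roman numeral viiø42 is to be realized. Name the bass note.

C#

viiø in E major has root D#; the chord is D#-F#-A-C#.
The figure 42 means third inversion — the seventh is in the bass.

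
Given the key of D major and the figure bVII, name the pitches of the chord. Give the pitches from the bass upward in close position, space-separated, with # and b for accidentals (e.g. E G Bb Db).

C E G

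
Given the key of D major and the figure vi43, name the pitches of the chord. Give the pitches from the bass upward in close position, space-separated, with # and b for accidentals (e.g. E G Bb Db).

F# A B D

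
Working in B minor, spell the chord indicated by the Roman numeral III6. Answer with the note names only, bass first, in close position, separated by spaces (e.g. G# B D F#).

In B minor, the mediant is D, and the diatonic chord built there is a major triad.
That chord is spelled D-F#-A.
With the 6 figure the chord is in first inversion; from the bass F# upward in close position it reads F#-A-D.

F# A D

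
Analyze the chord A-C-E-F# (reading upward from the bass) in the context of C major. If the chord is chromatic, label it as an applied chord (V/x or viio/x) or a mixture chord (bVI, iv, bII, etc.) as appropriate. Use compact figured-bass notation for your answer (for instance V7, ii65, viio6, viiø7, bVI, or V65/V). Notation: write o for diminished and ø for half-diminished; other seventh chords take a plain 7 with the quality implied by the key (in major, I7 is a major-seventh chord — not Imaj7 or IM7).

viiø65/V

The pitches F#-A-C-E form a half-diminished seventh chord rooted on F#.
F# sits a half step below G (V in C major); a diminished chord there is the applied leading-tone chord of V.
With A in the bass the chord is in first inversion, so the figured bass is 65.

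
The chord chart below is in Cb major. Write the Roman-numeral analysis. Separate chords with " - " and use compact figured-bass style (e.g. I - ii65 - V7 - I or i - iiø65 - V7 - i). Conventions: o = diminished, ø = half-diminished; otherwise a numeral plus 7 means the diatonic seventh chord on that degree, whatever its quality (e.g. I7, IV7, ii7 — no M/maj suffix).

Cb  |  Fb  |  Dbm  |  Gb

Cb: major triad on Cb = scale degree 1 → I.
Fb: major triad on Fb = scale degree 4 → IV.
Dbm: root Db is the supertonic; minor triad there is ii.
Gb: major triad on Gb = scale degree 5 → V.

I - IV - ii - V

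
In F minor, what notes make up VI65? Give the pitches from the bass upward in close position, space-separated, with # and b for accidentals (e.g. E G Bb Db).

In F minor, scale degree 6 is Db, and the diatonic chord built there is a major seventh chord.
That chord is spelled Db-F-Ab-C.
With the 65 figure the chord is in first inversion; from the bass F upward in close position it reads F-Ab-C-Db.

F Ab C Db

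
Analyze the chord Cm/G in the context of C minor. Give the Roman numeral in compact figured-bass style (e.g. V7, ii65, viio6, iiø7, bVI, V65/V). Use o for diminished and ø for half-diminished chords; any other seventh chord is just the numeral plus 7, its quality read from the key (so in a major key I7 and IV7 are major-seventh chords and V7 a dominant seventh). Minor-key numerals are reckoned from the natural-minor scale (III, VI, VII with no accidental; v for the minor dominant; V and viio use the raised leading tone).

i64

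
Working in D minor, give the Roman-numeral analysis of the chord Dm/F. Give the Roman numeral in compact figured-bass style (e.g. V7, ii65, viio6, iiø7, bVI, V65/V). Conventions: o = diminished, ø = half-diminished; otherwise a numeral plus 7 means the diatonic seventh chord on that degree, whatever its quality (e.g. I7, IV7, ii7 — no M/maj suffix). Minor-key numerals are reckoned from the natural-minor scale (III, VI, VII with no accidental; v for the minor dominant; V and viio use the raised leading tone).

Stacked in thirds the chord is D-F-A: a minor triad on D.
D is scale degree 1 in D minor, and a minor triad on that degree is written i.
With F in the bass the chord is in first inversion, so the figured bass is 6.

i6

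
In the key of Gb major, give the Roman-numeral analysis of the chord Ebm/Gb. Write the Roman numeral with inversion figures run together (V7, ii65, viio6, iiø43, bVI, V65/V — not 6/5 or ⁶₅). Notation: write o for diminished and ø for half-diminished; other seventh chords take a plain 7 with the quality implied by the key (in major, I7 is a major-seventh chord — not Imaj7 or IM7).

Stacked in thirds the chord is Eb-Gb-Bb: a minor triad on Eb.
Eb is scale degree 6 in Gb major, and a minor triad on that degree is written vi.
With Gb in the bass the chord is in first inversion, so the figured bass is 6.

vi6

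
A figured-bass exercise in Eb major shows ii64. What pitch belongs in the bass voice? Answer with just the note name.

ii in Eb major has root F; the chord is F-Ab-C.
The figure 64 means second inversion — the fifth is in the bass.

C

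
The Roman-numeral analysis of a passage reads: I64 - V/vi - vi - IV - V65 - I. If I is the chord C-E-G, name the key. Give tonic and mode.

The anchor chord is a major triad on C, labeled I.
If C is scale degree 1 and the mode makes that degree carry a major triad, the tonic is C and the mode is major.

C major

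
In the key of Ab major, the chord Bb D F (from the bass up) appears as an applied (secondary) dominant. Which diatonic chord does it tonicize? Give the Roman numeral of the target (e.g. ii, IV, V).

The chord is a major triad on Bb.
A dominant resolves down a perfect fifth: Bb → Eb. In Ab major, Eb is scale degree 5, i.e. V.

V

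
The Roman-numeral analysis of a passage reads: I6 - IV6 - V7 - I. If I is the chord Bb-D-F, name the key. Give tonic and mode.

I is given as Bb-D-F — a major triad with root Bb.
If Bb is scale degree 1 and the mode makes that degree carry a major triad, the tonic is Bb and the mode is major.

Bb major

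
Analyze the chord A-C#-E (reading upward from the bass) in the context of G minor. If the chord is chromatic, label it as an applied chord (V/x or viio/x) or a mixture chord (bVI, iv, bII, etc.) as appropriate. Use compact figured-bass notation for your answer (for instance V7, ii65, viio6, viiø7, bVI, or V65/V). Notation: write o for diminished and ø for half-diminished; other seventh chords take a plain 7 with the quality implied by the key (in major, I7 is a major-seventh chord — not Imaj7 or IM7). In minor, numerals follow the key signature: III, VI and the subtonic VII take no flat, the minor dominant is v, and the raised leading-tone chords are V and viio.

V/V

The pitches A-C#-E form a major triad rooted on A.
A is not a diatonic chord root with this quality in G minor, but it lies a perfect fifth above D (V), so the chord functions as an applied dominant of V.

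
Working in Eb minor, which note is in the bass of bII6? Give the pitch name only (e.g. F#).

bII in Eb minor has root Fb; the chord is Fb-Ab-Cb.
The figure 6 means first inversion — the third is in the bass.

Ab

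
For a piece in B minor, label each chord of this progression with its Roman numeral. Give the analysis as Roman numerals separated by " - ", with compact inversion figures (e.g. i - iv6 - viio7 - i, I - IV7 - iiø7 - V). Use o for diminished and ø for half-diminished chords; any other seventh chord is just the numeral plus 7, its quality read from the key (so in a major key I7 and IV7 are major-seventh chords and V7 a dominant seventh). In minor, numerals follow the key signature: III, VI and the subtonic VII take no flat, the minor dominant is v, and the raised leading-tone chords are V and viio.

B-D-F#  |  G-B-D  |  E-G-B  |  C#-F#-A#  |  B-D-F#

i - VI - iv - V64 - i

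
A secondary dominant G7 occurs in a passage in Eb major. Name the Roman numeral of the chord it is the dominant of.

The chord is a dominant seventh chord on G.
A dominant resolves down a perfect fifth: G → C. In Eb major, C is scale degree 6, i.e. vi.

vi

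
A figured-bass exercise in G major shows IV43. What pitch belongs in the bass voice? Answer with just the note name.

G

IV in G major has root C; the chord is C-E-G-B.
The figure 43 means second inversion — the fifth is in the bass.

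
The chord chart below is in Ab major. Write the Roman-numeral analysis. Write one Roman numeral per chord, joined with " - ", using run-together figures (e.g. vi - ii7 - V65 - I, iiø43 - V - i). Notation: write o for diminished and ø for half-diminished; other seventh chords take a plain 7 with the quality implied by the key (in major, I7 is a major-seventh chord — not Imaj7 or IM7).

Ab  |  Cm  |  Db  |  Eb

Ab has root Ab, degree 1 in Ab major, so I.
Cm has root C, degree 3 in Ab major, so iii.
Db: root Db is the subdominant; major triad there is IV.
Eb: root Eb is the dominant; major triad there is V.

I - iii - IV - V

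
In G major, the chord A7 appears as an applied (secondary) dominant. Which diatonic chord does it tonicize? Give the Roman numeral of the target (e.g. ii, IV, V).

The chord is a dominant seventh chord on A.
A dominant resolves down a perfect fifth: A → D. In G major, D is scale degree 5, i.e. V.

V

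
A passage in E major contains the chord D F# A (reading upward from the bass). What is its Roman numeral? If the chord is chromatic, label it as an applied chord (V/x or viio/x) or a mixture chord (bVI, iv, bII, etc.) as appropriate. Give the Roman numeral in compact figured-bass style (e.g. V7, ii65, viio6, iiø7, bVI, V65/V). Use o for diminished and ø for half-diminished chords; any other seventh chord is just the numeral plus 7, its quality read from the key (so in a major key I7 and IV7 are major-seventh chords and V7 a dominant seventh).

bVII

Stacked in thirds the chord is D-F#-A: a major triad on D.
D is the lowered seventh degree of E major (diatonic 7 would be D#). This is a major triad on the lowered seventh degree (the subtonic), borrowed from the parallel minor.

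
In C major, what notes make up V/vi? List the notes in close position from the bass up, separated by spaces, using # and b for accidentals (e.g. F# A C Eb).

E G# B

The slash means an applied dominant: we want the dominant of vi. In C major, vi is A minor, and its dominant is built on E.
Building a major triad on E gives E-G#-B.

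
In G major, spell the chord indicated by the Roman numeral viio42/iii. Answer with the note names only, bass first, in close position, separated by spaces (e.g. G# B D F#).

viio42/iii is a secondary leading-tone chord. The target iii is B in G major; the applied chord is rooted a semitone below, on A#.
Building a fully diminished seventh chord on A# gives A#-C#-E-G.
The figured bass 42 indicates third inversion, placing the seventh (G) in the bass: G-A#-C#-E.

G A# C# E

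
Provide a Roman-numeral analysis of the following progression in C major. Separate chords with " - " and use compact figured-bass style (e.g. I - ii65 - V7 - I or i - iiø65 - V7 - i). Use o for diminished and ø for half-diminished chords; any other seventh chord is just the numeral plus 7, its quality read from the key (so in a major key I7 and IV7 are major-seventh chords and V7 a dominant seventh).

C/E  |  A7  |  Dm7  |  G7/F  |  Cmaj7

C/E: root C is the tonic; major triad there is I6.
A7: chromatic; A is V of ii, so V7/ii.
Dm7 has root D, degree 2 in C major, so ii7.
G7/F has root G, degree 5 in C major, so V42.
Cmaj7: root C is the tonic; major seventh chord there is I7.

I6 - V7/ii - ii7 - V42 - I7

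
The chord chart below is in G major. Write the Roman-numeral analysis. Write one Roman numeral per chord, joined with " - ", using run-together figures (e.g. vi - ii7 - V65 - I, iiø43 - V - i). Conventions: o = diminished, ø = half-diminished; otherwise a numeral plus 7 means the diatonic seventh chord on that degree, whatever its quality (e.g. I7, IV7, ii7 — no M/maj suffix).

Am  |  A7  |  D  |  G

Am: minor triad on A = scale degree 2 → ii.
A7: chromatic; A is V of V, so V7/V.
D has root D, degree 5 in G major, so V.
G: root G is the tonic; major triad there is I.

ii - V7/V - V - I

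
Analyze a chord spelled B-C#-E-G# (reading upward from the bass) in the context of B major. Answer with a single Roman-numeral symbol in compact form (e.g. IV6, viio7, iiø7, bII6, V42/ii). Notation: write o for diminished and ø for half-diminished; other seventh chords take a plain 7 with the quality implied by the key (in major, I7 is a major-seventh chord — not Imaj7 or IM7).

ii42

Stacked in thirds the chord is C#-E-G#-B: a minor seventh chord on C#.
In B major, C# is the supertonic; the diatonic minor seventh chord there is ii7.
With B in the bass the chord is in third inversion, so the figured bass is 42.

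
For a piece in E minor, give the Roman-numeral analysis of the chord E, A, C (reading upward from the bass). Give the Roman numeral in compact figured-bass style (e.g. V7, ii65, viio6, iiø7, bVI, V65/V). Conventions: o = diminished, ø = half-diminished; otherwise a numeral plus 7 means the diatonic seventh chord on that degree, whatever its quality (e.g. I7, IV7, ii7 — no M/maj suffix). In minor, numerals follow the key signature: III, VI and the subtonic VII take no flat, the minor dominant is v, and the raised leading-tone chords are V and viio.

Stacked in thirds the chord is A-C-E: a minor triad on A.
A is scale degree 4 in E minor, and a minor triad on that degree is written iv.
With E in the bass the chord is in second inversion, so the figured bass is 64.

iv64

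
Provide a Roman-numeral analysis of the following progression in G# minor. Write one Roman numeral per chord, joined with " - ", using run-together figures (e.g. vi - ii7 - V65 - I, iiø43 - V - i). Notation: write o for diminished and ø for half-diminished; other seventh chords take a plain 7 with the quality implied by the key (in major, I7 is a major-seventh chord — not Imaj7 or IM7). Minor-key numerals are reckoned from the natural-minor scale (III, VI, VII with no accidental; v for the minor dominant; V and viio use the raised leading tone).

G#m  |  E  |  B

G#m: root G# is the tonic; minor triad there is i.
E: major triad on E = scale degree 6 → VI.
B: root B is the mediant; major triad there is III.

i - VI - III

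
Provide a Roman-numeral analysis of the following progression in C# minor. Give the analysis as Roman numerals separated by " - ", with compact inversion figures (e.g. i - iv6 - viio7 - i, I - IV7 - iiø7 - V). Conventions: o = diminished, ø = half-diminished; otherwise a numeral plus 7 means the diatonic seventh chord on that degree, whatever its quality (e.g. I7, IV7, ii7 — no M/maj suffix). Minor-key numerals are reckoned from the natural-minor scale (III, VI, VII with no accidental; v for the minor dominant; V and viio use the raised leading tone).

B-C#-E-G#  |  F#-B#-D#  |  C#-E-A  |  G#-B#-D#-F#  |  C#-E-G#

i42 - viio64 - VI6 - V7 - i

B-C#-E-G# has root C#, degree 1 in C# minor, so i42.
F#-B#-D# has root B#, degree 7 in C# minor, so viio64.
C#-E-A: root A is the submediant; major triad there is VI6.
G#-B#-D#-F#: dominant seventh chord on G# = scale degree 5 → V7.
C#-E-G# has root C#, degree 1 in C# minor, so i.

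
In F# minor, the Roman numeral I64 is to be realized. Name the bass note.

C#

I in F# minor has root F#; the chord is F#-A#-C#.
The figure 64 means second inversion — the fifth is in the bass.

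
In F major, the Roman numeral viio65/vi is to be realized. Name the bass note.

The applied chord viio65/vi is rooted on C#: C#-E-G-Bb.
The figure 65 means first inversion — the third is in the bass.

E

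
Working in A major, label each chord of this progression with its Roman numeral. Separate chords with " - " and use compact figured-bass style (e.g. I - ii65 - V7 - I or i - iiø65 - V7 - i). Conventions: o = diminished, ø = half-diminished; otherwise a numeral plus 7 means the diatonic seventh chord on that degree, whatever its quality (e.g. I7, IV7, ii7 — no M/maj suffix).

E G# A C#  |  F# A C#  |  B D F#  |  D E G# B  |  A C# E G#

I43 - vi - ii - V42 - I7

E-G#-A-C#: root A is the tonic; major seventh chord there is I43.
F#-A-C# has root F#, degree 6 in A major, so vi.
B-D-F#: minor triad on B = scale degree 2 → ii.
D-E-G#-B: dominant seventh chord on E = scale degree 5 → V42.
A-C#-E-G#: root A is the tonic; major seventh chord there is I7.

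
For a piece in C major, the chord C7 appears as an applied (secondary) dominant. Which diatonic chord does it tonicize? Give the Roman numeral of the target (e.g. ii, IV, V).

The chord is a dominant seventh chord on C.
A dominant resolves down a perfect fifth: C → F. In C major, F is scale degree 4, i.e. IV.

IV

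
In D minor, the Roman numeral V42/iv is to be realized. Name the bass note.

C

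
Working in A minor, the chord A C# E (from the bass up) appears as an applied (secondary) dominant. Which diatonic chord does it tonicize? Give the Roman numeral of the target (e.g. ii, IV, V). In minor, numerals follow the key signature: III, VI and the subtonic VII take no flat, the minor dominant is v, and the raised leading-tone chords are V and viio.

The chord is a major triad on A.
A dominant resolves down a perfect fifth: A → D. In A minor, D is scale degree 4, i.e. iv.

iv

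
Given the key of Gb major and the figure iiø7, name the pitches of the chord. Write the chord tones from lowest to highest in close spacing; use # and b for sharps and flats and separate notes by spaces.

Ab Cb Ebb Gb

Scale degree 2 in Gb major is Ab; here the chord built on it is altered to a half-diminished seventh chord. iiø7 is the half-diminished supertonic seventh, borrowed from the parallel minor.
So the chord is Ab-Cb-Ebb-Gb.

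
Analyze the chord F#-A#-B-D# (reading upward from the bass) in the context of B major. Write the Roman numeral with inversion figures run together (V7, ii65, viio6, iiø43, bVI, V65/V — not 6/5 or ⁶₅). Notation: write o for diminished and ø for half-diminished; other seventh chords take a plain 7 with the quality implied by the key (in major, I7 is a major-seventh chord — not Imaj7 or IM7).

The pitches B-D#-F#-A# form a major seventh chord rooted on B.
B is scale degree 1 in B major, and a major seventh chord on that degree is written I7.
With F# in the bass the chord is in second inversion, so the figured bass is 43.

I43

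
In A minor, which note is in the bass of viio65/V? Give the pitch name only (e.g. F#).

F#

The applied chord viio65/V is rooted on D#: D#-F#-A-C.
The figure 65 means first inversion — the third is in the bass.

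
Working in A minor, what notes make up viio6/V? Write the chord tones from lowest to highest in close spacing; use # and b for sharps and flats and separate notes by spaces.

The slash marks an applied leading-tone chord: viio of V. In A minor, V is E, so the leading tone to it is D#, a half step below.
Building a diminished triad on D# gives D#-F#-A.
With the 6 figure the chord is in first inversion; from the bass F# upward in close position it reads F#-A-D#.

F# A D#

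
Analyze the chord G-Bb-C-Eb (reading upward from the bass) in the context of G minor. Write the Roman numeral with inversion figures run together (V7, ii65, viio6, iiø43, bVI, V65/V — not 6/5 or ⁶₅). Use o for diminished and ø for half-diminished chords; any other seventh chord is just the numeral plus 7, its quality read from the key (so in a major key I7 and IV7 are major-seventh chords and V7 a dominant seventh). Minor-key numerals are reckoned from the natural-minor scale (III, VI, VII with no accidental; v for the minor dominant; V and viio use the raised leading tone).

iv43

The pitches C-Eb-G-Bb form a minor seventh chord rooted on C.
C is scale degree 4 in G minor, and a minor seventh chord on that degree is written iv7.
With G in the bass the chord is in second inversion, so the figured bass is 43.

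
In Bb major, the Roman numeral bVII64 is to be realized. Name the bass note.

Eb

bVII in Bb major has root Ab; the chord is Ab-C-Eb.
The figure 64 means second inversion — the fifth is in the bass.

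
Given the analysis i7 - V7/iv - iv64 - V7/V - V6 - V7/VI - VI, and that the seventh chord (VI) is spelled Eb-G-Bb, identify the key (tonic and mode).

VI is given as Eb-G-Bb — a major triad with root Eb.
If Eb is scale degree 6 and the mode makes that degree carry a major triad, the tonic is G and the mode is minor.

G minor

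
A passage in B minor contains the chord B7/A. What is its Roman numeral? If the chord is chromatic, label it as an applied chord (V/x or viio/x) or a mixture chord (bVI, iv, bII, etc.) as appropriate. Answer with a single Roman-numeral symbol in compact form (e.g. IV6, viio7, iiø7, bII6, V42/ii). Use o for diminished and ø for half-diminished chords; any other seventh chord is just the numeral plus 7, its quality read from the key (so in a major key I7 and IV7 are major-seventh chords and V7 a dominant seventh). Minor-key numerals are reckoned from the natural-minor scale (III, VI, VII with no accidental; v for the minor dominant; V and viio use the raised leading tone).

V42/iv

The pitches B-D#-F#-A form a dominant seventh chord rooted on B.
B is not a diatonic chord root with this quality in B minor, but it lies a perfect fifth above E (iv), so the chord functions as an applied dominant of iv.
With A in the bass the chord is in third inversion, so the figured bass is 42.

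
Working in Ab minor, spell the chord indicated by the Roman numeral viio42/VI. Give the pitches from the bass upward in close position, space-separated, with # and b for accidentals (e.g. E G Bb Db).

The slash marks an applied leading-tone chord: viio of VI. In Ab minor, VI is Fb, so the leading tone to it is Eb, a half step below.
Building a fully diminished seventh chord on Eb gives Eb-Gb-Bbb-Dbb.
With the 42 figure the chord is in third inversion; from the bass Dbb upward in close position it reads Dbb-Eb-Gb-Bbb.

Dbb Eb Gb Bbb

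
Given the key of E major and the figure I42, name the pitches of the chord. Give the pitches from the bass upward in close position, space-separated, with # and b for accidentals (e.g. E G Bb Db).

D# E G# B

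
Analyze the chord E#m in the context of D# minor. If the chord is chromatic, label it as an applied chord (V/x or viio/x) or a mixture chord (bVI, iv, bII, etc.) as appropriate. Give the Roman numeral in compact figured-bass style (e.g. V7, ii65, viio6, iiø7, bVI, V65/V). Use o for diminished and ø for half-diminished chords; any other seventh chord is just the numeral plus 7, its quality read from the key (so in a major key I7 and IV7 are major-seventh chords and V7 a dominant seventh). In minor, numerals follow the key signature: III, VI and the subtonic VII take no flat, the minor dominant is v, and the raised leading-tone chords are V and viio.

ii

Stacked in thirds the chord is E#-G#-B#: a minor triad on E#.
E# is the second degree of D# minor. This is the minor supertonic, borrowed from the parallel major (the Dorian ii).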